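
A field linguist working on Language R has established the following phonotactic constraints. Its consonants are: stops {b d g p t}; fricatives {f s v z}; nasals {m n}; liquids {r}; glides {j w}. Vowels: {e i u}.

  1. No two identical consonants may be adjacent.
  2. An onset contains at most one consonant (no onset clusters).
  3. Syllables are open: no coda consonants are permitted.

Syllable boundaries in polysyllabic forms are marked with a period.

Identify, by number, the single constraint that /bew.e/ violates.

3

/bew.e/: syllable 1 coda /w/ has 1 consonant (> 0).
This is a violation of constraint 3: "Syllables are open: no coda consonants are permitted."
The remaining constraints (1, 2) are satisfied.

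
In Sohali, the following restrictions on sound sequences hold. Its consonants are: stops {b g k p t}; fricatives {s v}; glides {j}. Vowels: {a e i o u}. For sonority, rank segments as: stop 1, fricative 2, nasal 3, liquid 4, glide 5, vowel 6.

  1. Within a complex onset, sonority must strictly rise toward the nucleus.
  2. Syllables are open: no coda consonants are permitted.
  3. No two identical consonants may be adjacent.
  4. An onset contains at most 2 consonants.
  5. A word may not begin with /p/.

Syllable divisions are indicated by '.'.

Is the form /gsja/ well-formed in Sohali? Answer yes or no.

no

/gsja/ — violates constraint 4: syllable 1 onset /gsj/ has 3 consonants (> 2) → ill-formed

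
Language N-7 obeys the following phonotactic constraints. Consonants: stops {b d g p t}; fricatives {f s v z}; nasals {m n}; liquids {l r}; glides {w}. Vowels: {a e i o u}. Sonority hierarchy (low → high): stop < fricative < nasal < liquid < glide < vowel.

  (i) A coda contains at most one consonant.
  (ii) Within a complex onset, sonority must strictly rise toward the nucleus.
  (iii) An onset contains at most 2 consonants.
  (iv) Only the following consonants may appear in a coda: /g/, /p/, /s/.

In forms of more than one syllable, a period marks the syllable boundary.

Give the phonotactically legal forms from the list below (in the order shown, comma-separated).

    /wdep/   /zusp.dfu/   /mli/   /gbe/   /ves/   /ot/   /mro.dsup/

/mli/, /ves/, /mro.dsup/

/wdep/ — violates constraint (ii): syllable 1 onset /wd/: /w/ (glide, 5) → /d/ (stop, 1) does not rise → phonotactically illegal
/zusp.dfu/ — violates constraint (i): syllable 1 coda /sp/ has 2 consonants (> 1) → phonotactically illegal
/mli/ — σ1 onset /ml/ (3→4 rises), coda /∅/ ok → phonotactically legal
/gbe/ — violates constraint (ii): syllable 1 onset /gb/: /g/ (stop, 1) → /b/ (stop, 1) does not rise → phonotactically illegal
/ves/ — σ1 onset /v/, coda /s/ ok → phonotactically legal
/ot/ — violates constraint (iv): syllable 1 coda contains /t/, which is not a licensed coda consonant → phonotactically illegal
/mro.dsup/ — σ1 onset /mr/ (3→4 rises), coda /∅/ ok; σ2 onset /ds/ (1→2 rises), coda /p/ ok → phonotactically legal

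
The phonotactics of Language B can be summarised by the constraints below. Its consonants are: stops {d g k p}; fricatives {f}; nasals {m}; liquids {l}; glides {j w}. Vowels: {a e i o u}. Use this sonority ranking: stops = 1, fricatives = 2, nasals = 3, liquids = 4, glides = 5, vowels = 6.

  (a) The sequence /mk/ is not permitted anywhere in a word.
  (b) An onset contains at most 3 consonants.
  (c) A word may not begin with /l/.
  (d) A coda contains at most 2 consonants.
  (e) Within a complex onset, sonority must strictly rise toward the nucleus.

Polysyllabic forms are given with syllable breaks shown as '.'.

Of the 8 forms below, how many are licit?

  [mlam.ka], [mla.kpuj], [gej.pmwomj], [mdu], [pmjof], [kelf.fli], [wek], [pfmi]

5

[mlam.ka] — violates constraint (a): contains banned sequence /mk/ → illicit
[mla.kpuj] — violates constraint (e): syllable 2 onset /kp/: /k/ (stop, 1) → /p/ (stop, 1) does not rise → illicit
[gej.pmwomj] — σ1 onset /g/, coda /j/ ok; σ2 onset /pmw/ (1→3→5 rises), coda /mj/ (2C) ok → licit
[mdu] — violates constraint (e): syllable 1 onset /md/: /m/ (nasal, 3) → /d/ (stop, 1) does not rise → illicit
[pmjof] — σ1 onset /pmj/ (1→3→5 rises), coda /f/ ok → licit
[kelf.fli] — σ1 onset /k/, coda /lf/ (2C) ok; σ2 onset /fl/ (2→4 rises), coda /∅/ ok → licit
[wek] — σ1 onset /w/, coda /k/ ok → licit
[pfmi] — σ1 onset /pfm/ (1→2→3 rises), coda /∅/ ok → licit
Licit: [gej.pmwomj], [pmjof], [kelf.fli], [wek], [pfmi] → 5.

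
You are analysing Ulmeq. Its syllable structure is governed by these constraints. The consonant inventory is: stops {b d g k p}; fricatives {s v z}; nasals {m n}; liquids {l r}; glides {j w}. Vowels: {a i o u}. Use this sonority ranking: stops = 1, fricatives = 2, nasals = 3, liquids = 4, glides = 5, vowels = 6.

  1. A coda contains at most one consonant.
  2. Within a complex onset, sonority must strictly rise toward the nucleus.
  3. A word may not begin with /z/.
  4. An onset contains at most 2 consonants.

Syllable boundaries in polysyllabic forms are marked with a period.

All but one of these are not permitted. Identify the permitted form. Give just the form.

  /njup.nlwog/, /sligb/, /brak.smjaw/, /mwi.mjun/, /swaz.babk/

/njup.nlwog/ — violates constraint 4: syllable 2 onset /nlw/ has 3 consonants (> 2) → not permitted
/sligb/ — violates constraint 1: syllable 1 coda /gb/ has 2 consonants (> 1) → not permitted
/brak.smjaw/ — violates constraint 4: syllable 2 onset /smj/ has 3 consonants (> 2) → not permitted
/mwi.mjun/ — σ1 onset /mw/ (3→5 rises), coda /∅/ ok; σ2 onset /mj/ (3→5 rises), coda /n/ ok → permitted
/swaz.babk/ — violates constraint 1: syllable 2 coda /bk/ has 2 consonants (> 1) → not permitted

/mwi.mjun/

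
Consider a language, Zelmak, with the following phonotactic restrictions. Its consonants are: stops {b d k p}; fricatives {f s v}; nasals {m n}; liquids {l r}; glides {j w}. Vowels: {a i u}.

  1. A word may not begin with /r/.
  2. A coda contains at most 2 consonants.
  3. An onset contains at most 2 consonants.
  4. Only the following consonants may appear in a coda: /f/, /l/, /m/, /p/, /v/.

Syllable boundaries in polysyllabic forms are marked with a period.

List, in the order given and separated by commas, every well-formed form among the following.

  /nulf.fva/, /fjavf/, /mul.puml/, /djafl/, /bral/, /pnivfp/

/nulf.fva/, /fjavf/, /mul.puml/, /djafl/, /bral/

/nulf.fva/ — σ1 onset /n/, coda /lf/ (2C) ok; σ2 onset /fv/ (2C), coda /∅/ ok → well-formed
/fjavf/ — σ1 onset /fj/ (2C), coda /vf/ (2C) ok → well-formed
/mul.puml/ — σ1 onset /m/, coda /l/ ok; σ2 onset /p/, coda /ml/ (2C) ok → well-formed
/djafl/ — σ1 onset /dj/ (2C), coda /fl/ (2C) ok → well-formed
/bral/ — σ1 onset /br/ (2C), coda /l/ ok → well-formed
/pnivfp/ — violates constraint 2: syllable 1 coda /vfp/ has 3 consonants (> 2) → ill-formed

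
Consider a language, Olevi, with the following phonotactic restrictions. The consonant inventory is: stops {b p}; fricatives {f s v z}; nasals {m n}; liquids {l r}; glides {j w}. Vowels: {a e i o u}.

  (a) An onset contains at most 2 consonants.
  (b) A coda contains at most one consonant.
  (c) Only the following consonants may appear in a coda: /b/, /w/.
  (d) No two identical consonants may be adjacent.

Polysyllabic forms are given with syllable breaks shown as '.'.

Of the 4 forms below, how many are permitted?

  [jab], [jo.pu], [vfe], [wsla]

[jab] — σ1 onset /j/, coda /b/ ok → permitted
[jo.pu] — σ1 onset /j/, coda /∅/ ok; σ2 onset /p/, coda /∅/ ok → permitted
[vfe] — σ1 onset /vf/ (2C), coda /∅/ ok → permitted
[wsla] — violates constraint (a): syllable 1 onset /wsl/ has 3 consonants (> 2) → not permitted
Permitted: [jab], [jo.pu], [vfe] → 3.

3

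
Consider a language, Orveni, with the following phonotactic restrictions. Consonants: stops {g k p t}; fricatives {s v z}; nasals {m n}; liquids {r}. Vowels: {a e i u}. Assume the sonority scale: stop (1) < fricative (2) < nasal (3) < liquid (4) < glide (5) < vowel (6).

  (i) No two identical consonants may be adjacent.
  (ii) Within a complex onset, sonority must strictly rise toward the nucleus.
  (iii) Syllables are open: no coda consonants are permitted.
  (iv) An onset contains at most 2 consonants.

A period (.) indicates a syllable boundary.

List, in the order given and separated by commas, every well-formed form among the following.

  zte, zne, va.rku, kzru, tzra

zte — violates constraint (ii): syllable 1 onset /zt/: /z/ (fricative, 2) → /t/ (stop, 1) does not rise → ill-formed
zne — σ1 onset /zn/ (2→3 rises), coda /∅/ ok → well-formed
va.rku — violates constraint (ii): syllable 2 onset /rk/: /r/ (liquid, 4) → /k/ (stop, 1) does not rise → ill-formed
kzru — violates constraint (iv): syllable 1 onset /kzr/ has 3 consonants (> 2) → ill-formed
tzra — violates constraint (iv): syllable 1 onset /tzr/ has 3 consonants (> 2) → ill-formed

zne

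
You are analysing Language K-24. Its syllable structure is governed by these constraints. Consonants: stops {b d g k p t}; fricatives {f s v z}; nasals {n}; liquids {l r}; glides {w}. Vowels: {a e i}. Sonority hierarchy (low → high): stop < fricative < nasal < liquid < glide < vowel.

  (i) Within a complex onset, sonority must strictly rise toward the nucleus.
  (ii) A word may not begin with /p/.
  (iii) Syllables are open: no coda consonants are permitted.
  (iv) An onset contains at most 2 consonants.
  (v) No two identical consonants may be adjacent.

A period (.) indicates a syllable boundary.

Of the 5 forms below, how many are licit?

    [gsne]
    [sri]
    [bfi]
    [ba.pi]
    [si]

4

[gsne] — violates constraint (iv): syllable 1 onset /gsn/ has 3 consonants (> 2) → illicit
[sri] — σ1 onset /sr/ (2→4 rises), coda /∅/ ok → licit
[bfi] — σ1 onset /bf/ (1→2 rises), coda /∅/ ok → licit
[ba.pi] — σ1 onset /b/, coda /∅/ ok; σ2 onset /p/, coda /∅/ ok → licit
[si] — σ1 onset /s/, coda /∅/ ok → licit
Licit: [sri], [bfi], [ba.pi], [si] → 4.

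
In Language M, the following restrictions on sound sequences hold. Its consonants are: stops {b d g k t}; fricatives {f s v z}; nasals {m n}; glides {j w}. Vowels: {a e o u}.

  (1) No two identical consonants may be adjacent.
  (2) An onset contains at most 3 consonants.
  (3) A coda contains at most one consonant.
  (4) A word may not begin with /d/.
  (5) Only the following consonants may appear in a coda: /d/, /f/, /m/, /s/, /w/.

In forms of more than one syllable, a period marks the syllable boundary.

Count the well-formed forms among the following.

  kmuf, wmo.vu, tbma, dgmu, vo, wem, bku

6

kmuf — σ1 onset /km/ (2C), coda /f/ ok → well-formed
wmo.vu — σ1 onset /wm/ (2C), coda /∅/ ok; σ2 onset /v/, coda /∅/ ok → well-formed
tbma — σ1 onset /tbm/ (3C), coda /∅/ ok → well-formed
dgmu — violates constraint 4: word begins with /d/ → ill-formed
vo — σ1 onset /v/, coda /∅/ ok → well-formed
wem — σ1 onset /w/, coda /m/ ok → well-formed
bku — σ1 onset /bk/ (2C), coda /∅/ ok → well-formed
Well-formed: kmuf, wmo.vu, tbma, vo, wem, bku → 6.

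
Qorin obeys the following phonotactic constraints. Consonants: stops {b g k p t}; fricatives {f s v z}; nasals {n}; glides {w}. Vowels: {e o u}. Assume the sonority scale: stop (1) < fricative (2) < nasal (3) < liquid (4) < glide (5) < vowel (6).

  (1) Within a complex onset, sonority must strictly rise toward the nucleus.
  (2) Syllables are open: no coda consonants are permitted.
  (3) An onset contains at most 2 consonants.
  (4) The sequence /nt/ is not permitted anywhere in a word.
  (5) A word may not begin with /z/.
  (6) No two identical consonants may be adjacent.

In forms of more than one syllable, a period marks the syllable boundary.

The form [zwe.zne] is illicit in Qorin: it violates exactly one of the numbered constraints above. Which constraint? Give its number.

5

[zwe.zne]: word begins with /z/.
This is a violation of constraint 5: "A word may not begin with /z/."
The remaining constraints (1, 2, 3, 4, 6) are satisfied.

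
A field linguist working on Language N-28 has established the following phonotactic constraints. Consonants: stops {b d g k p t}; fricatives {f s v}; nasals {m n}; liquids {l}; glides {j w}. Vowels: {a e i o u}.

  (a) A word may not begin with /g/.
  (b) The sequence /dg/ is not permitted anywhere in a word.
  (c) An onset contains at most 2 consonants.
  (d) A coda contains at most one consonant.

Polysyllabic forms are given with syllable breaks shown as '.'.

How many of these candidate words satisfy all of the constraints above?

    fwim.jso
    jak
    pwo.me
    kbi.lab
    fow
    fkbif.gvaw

5

fwim.jso — σ1 onset /fw/ (2C), coda /m/ ok; σ2 onset /js/ (2C), coda /∅/ ok → well-formed
jak — σ1 onset /j/, coda /k/ ok → well-formed
pwo.me — σ1 onset /pw/ (2C), coda /∅/ ok; σ2 onset /m/, coda /∅/ ok → well-formed
kbi.lab — σ1 onset /kb/ (2C), coda /∅/ ok; σ2 onset /l/, coda /b/ ok → well-formed
fow — σ1 onset /f/, coda /w/ ok → well-formed
fkbif.gvaw — violates constraint (c): syllable 1 onset /fkb/ has 3 consonants (> 2) → ill-formed
Well-formed: fwim.jso, jak, pwo.me, kbi.lab, fow → 5.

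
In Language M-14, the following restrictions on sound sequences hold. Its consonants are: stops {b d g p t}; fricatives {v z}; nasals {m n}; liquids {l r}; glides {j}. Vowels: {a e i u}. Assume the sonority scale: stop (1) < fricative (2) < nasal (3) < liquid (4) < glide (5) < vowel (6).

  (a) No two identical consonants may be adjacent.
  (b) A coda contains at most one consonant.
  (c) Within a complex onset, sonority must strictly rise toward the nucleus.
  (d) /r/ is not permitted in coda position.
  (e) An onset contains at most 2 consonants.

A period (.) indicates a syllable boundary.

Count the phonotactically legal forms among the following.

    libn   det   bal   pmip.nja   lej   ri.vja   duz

libn — violates constraint (b): syllable 1 coda /bn/ has 2 consonants (> 1) → phonotactically illegal
det — σ1 onset /d/, coda /t/ ok → phonotactically legal
bal — σ1 onset /b/, coda /l/ ok → phonotactically legal
pmip.nja — σ1 onset /pm/ (1→3 rises), coda /p/ ok; σ2 onset /nj/ (3→5 rises), coda /∅/ ok → phonotactically legal
lej — σ1 onset /l/, coda /j/ ok → phonotactically legal
ri.vja — σ1 onset /r/, coda /∅/ ok; σ2 onset /vj/ (2→5 rises), coda /∅/ ok → phonotactically legal
duz — σ1 onset /d/, coda /z/ ok → phonotactically legal
Phonotactically legal: det, bal, pmip.nja, lej, ri.vja, duz → 6.

6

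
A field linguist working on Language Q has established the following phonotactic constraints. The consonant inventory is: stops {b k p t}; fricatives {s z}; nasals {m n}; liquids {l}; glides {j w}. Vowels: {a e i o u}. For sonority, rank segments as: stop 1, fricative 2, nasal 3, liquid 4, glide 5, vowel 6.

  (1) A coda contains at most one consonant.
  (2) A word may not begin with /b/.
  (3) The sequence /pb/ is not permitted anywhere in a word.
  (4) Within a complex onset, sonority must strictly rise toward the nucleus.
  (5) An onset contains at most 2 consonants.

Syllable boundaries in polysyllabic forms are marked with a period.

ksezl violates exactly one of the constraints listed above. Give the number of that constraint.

ksezl: syllable 1 coda /zl/ has 2 consonants (> 1).
This is a violation of constraint 1: "A coda contains at most one consonant."
The remaining constraints (2, 3, 4, 5) are satisfied.

1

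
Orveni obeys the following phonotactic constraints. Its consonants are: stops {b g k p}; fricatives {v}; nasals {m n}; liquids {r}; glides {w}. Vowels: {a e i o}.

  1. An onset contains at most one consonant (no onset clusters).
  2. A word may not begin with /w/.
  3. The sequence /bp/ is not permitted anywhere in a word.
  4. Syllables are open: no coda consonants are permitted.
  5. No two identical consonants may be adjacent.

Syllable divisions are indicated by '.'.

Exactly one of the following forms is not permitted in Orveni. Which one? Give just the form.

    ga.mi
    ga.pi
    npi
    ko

npi

ga.mi — σ1 onset /g/, coda /∅/ ok; σ2 onset /m/, coda /∅/ ok → permitted
ga.pi — σ1 onset /g/, coda /∅/ ok; σ2 onset /p/, coda /∅/ ok → permitted
npi — violates constraint 1: syllable 1 onset /np/ has 2 consonants (> 1) → not permitted
ko — σ1 onset /k/, coda /∅/ ok → permitted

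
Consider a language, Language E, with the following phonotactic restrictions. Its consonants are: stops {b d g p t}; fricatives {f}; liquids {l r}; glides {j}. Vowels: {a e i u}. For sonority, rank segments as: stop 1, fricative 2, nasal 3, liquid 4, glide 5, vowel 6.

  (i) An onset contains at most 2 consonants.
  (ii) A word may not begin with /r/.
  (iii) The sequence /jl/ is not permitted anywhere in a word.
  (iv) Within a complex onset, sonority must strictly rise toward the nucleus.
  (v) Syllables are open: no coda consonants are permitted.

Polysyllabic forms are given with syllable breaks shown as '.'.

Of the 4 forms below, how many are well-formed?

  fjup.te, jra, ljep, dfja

0

fjup.te — violates constraint (v): syllable 1 coda /p/ has 1 consonant (> 0) → ill-formed
jra — violates constraint (iv): syllable 1 onset /jr/: /j/ (glide, 5) → /r/ (liquid, 4) does not rise → ill-formed
ljep — violates constraint (v): syllable 1 coda /p/ has 1 consonant (> 0) → ill-formed
dfja — violates constraint (i): syllable 1 onset /dfj/ has 3 consonants (> 2) → ill-formed
No form is well-formed → 0.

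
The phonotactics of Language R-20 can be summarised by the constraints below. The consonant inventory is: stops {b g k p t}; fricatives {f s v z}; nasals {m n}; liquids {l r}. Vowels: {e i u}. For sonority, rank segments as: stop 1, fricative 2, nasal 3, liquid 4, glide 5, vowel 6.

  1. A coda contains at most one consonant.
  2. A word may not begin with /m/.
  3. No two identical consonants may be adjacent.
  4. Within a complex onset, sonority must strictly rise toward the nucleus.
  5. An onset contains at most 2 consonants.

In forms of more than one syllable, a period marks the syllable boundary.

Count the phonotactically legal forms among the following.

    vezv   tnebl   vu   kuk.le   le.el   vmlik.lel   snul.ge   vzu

4

vezv — violates constraint 1: syllable 1 coda /zv/ has 2 consonants (> 1) → phonotactically illegal
tnebl — violates constraint 1: syllable 1 coda /bl/ has 2 consonants (> 1) → phonotactically illegal
vu — σ1 onset /v/, coda /∅/ ok → phonotactically legal
kuk.le — σ1 onset /k/, coda /k/ ok; σ2 onset /l/, coda /∅/ ok → phonotactically legal
le.el — σ1 onset /l/, coda /∅/ ok; σ2 onset /∅/, coda /l/ ok → phonotactically legal
vmlik.lel — violates constraint 5: syllable 1 onset /vml/ has 3 consonants (> 2) → phonotactically illegal
snul.ge — σ1 onset /sn/ (2→3 rises), coda /l/ ok; σ2 onset /g/, coda /∅/ ok → phonotactically legal
vzu — violates constraint 4: syllable 1 onset /vz/: /v/ (fricative, 2) → /z/ (fricative, 2) does not rise → phonotactically illegal
Phonotactically legal: vu, kuk.le, le.el, snul.ge → 4.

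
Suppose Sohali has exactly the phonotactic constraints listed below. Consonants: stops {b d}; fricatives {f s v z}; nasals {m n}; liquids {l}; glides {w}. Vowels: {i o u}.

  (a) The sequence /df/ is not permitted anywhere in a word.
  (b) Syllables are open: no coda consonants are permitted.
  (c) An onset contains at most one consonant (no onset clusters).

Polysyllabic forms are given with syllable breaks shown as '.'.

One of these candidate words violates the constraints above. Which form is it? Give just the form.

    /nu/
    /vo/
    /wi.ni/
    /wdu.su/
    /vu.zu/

/nu/ — σ1 onset /n/, coda /∅/ ok → phonotactically legal
/vo/ — σ1 onset /v/, coda /∅/ ok → phonotactically legal
/wi.ni/ — σ1 onset /w/, coda /∅/ ok; σ2 onset /n/, coda /∅/ ok → phonotactically legal
/wdu.su/ — violates constraint (c): syllable 1 onset /wd/ has 2 consonants (> 1) → phonotactically illegal
/vu.zu/ — σ1 onset /v/, coda /∅/ ok; σ2 onset /z/, coda /∅/ ok → phonotactically legal

/wdu.su/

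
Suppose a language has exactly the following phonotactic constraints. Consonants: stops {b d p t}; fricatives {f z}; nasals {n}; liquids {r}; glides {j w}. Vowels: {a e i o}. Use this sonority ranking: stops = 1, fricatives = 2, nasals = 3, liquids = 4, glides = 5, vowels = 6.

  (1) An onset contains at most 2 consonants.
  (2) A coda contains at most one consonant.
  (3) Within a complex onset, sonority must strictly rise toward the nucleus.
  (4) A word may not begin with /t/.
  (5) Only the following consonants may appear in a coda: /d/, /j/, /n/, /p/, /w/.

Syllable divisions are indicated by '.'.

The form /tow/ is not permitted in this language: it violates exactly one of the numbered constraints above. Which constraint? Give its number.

4

/tow/: word begins with /t/.
This is a violation of constraint 4: "A word may not begin with /t/."
The remaining constraints (1, 2, 3, 5) are satisfied.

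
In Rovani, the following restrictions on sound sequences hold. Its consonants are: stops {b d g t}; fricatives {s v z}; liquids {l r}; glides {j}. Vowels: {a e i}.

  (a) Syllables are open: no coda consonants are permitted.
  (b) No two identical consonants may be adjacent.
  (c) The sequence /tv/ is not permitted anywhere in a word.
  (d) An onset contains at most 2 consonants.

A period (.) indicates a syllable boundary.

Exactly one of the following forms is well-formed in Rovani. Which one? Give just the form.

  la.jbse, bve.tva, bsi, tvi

bsi

la.jbse — violates constraint (d): syllable 2 onset /jbs/ has 3 consonants (> 2) → ill-formed
bve.tva — violates constraint (c): contains banned sequence /tv/ → ill-formed
bsi — σ1 onset /bs/ (2C), coda /∅/ ok → well-formed
tvi — violates constraint (c): contains banned sequence /tv/ → ill-formed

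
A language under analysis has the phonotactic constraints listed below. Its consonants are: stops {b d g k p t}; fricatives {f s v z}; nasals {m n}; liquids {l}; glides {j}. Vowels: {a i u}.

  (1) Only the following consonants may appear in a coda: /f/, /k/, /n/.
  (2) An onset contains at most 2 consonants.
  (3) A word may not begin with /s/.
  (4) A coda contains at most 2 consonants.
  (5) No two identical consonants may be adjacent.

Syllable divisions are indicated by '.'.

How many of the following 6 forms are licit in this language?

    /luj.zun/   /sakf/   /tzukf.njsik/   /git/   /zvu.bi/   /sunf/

1

/luj.zun/ — violates constraint 1: syllable 1 coda contains /j/, which is not a licensed coda consonant → illicit
/sakf/ — violates constraint 3: word begins with /s/ → illicit
/tzukf.njsik/ — violates constraint 2: syllable 2 onset /njs/ has 3 consonants (> 2) → illicit
/git/ — violates constraint 1: syllable 1 coda contains /t/, which is not a licensed coda consonant → illicit
/zvu.bi/ — σ1 onset /zv/ (2C), coda /∅/ ok; σ2 onset /b/, coda /∅/ ok → licit
/sunf/ — violates constraint 3: word begins with /s/ → illicit
Licit: /zvu.bi/ → 1.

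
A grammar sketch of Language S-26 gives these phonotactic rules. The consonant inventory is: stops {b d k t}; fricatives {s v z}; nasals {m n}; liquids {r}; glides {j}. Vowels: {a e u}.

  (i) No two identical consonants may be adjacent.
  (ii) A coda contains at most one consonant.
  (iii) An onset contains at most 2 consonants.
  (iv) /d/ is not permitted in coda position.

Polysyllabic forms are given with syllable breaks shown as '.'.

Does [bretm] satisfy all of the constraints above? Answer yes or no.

no

[bretm] — violates constraint (ii): syllable 1 coda /tm/ has 2 consonants (> 1) → ill-formed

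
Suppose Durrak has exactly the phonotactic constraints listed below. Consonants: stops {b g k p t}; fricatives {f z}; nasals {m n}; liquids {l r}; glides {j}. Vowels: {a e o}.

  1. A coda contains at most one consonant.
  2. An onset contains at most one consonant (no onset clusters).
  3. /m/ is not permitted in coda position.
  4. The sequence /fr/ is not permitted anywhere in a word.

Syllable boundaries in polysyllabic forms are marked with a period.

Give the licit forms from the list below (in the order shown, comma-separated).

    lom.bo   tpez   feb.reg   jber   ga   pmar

lom.bo — violates constraint 3: syllable 1 coda contains /m/ → illicit
tpez — violates constraint 2: syllable 1 onset /tp/ has 2 consonants (> 1) → illicit
feb.reg — σ1 onset /f/, coda /b/ ok; σ2 onset /r/, coda /g/ ok → licit
jber — violates constraint 2: syllable 1 onset /jb/ has 2 consonants (> 1) → illicit
ga — σ1 onset /g/, coda /∅/ ok → licit
pmar — violates constraint 2: syllable 1 onset /pm/ has 2 consonants (> 1) → illicit

feb.reg, ga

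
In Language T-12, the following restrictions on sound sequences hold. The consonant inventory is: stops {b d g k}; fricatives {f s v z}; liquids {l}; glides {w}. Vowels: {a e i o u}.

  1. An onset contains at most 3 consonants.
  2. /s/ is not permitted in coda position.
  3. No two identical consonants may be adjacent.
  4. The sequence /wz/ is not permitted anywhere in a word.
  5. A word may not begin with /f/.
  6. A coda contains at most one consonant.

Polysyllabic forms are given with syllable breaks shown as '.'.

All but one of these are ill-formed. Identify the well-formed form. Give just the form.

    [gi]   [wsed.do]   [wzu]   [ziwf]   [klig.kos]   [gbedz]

[gi]

[gi] — σ1 onset /g/, coda /∅/ ok → well-formed
[wsed.do] — violates constraint 3: adjacent identical consonants /dd/ → ill-formed
[wzu] — violates constraint 4: contains banned sequence /wz/ → ill-formed
[ziwf] — violates constraint 6: syllable 1 coda /wf/ has 2 consonants (> 1) → ill-formed
[klig.kos] — violates constraint 2: syllable 2 coda contains /s/ → ill-formed
[gbedz] — violates constraint 6: syllable 1 coda /dz/ has 2 consonants (> 1) → ill-formed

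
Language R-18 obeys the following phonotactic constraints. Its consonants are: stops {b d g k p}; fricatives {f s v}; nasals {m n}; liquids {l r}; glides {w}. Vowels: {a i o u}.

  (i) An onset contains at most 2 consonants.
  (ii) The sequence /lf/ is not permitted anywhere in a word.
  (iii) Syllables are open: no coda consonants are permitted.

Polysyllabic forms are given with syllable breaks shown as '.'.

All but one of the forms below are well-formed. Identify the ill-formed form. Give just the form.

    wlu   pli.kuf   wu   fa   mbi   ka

pli.kuf

wlu — σ1 onset /wl/ (2C), coda /∅/ ok → well-formed
pli.kuf — violates constraint (iii): syllable 2 coda /f/ has 1 consonant (> 0) → ill-formed
wu — σ1 onset /w/, coda /∅/ ok → well-formed
fa — σ1 onset /f/, coda /∅/ ok → well-formed
mbi — σ1 onset /mb/ (2C), coda /∅/ ok → well-formed
ka — σ1 onset /k/, coda /∅/ ok → well-formed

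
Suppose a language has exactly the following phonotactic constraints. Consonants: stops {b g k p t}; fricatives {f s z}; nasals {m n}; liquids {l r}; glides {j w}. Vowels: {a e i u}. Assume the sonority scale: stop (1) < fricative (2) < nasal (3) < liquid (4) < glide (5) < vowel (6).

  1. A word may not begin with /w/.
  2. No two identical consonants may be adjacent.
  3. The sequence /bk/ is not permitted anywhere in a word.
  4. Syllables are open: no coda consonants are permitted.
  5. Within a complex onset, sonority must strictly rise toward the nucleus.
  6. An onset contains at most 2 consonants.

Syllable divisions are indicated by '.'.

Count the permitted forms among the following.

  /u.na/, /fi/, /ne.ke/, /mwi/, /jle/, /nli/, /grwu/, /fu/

/u.na/ — σ1 onset /∅/, coda /∅/ ok; σ2 onset /n/, coda /∅/ ok → permitted
/fi/ — σ1 onset /f/, coda /∅/ ok → permitted
/ne.ke/ — σ1 onset /n/, coda /∅/ ok; σ2 onset /k/, coda /∅/ ok → permitted
/mwi/ — σ1 onset /mw/ (3→5 rises), coda /∅/ ok → permitted
/jle/ — violates constraint 5: syllable 1 onset /jl/: /j/ (glide, 5) → /l/ (liquid, 4) does not rise → not permitted
/nli/ — σ1 onset /nl/ (3→4 rises), coda /∅/ ok → permitted
/grwu/ — violates constraint 6: syllable 1 onset /grw/ has 3 consonants (> 2) → not permitted
/fu/ — σ1 onset /f/, coda /∅/ ok → permitted
Permitted: /u.na/, /fi/, /ne.ke/, /mwi/, /nli/, /fu/ → 6.

6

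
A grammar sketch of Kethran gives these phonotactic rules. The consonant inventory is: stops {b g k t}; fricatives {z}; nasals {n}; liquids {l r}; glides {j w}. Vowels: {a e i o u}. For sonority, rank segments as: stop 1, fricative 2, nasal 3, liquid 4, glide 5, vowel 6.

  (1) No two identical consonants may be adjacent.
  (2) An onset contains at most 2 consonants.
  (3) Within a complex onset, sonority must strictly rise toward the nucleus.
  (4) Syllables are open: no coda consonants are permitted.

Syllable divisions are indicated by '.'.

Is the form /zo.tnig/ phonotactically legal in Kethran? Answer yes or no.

no

/zo.tnig/ — violates constraint 4: syllable 2 coda /g/ has 1 consonant (> 0) → phonotactically illegal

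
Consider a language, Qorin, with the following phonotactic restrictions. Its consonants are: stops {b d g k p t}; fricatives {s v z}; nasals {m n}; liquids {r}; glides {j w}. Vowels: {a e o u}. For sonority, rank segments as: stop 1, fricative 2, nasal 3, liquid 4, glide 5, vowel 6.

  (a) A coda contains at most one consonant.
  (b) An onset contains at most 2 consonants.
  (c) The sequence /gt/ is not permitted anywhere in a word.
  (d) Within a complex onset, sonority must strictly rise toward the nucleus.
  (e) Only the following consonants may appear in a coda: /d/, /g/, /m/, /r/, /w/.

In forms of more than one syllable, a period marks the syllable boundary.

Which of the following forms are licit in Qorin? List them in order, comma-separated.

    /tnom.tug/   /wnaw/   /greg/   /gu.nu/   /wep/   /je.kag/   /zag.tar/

/tnom.tug/ — σ1 onset /tn/ (1→3 rises), coda /m/ ok; σ2 onset /t/, coda /g/ ok → licit
/wnaw/ — violates constraint (d): syllable 1 onset /wn/: /w/ (glide, 5) → /n/ (nasal, 3) does not rise → illicit
/greg/ — σ1 onset /gr/ (1→4 rises), coda /g/ ok → licit
/gu.nu/ — σ1 onset /g/, coda /∅/ ok; σ2 onset /n/, coda /∅/ ok → licit
/wep/ — violates constraint (e): syllable 1 coda contains /p/, which is not a licensed coda consonant → illicit
/je.kag/ — σ1 onset /j/, coda /∅/ ok; σ2 onset /k/, coda /g/ ok → licit
/zag.tar/ — violates constraint (c): contains banned sequence /gt/ → illicit

/tnom.tug/, /greg/, /gu.nu/, /je.kag/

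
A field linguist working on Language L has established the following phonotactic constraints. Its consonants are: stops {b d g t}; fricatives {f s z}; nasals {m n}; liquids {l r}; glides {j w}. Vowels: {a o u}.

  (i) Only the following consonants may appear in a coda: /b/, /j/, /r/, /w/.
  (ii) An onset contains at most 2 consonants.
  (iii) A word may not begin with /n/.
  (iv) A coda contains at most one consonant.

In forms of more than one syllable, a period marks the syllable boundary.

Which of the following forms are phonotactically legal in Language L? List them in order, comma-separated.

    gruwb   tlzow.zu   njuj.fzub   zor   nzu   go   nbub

gruwb — violates constraint (iv): syllable 1 coda /wb/ has 2 consonants (> 1) → phonotactically illegal
tlzow.zu — violates constraint (ii): syllable 1 onset /tlz/ has 3 consonants (> 2) → phonotactically illegal
njuj.fzub — violates constraint (iii): word begins with /n/ → phonotactically illegal
zor — σ1 onset /z/, coda /r/ ok → phonotactically legal
nzu — violates constraint (iii): word begins with /n/ → phonotactically illegal
go — σ1 onset /g/, coda /∅/ ok → phonotactically legal
nbub — violates constraint (iii): word begins with /n/ → phonotactically illegal

zor, go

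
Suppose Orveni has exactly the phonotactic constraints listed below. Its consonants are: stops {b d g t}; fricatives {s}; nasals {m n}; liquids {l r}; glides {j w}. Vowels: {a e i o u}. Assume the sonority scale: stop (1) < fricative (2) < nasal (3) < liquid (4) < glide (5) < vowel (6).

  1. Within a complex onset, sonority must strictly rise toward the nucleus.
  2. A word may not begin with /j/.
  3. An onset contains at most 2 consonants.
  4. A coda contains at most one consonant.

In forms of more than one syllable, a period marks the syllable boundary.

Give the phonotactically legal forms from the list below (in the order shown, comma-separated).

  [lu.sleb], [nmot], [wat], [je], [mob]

[lu.sleb] — σ1 onset /l/, coda /∅/ ok; σ2 onset /sl/ (2→4 rises), coda /b/ ok → phonotactically legal
[nmot] — violates constraint 1: syllable 1 onset /nm/: /n/ (nasal, 3) → /m/ (nasal, 3) does not rise → phonotactically illegal
[wat] — σ1 onset /w/, coda /t/ ok → phonotactically legal
[je] — violates constraint 2: word begins with /j/ → phonotactically illegal
[mob] — σ1 onset /m/, coda /b/ ok → phonotactically legal

[lu.sleb], [wat], [mob]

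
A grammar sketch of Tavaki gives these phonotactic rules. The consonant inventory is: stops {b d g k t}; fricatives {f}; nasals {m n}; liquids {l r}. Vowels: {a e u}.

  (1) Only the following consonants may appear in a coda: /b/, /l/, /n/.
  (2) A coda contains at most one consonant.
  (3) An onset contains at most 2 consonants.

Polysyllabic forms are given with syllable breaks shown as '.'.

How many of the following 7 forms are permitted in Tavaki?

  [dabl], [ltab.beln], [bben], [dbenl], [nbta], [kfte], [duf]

[dabl] — violates constraint 2: syllable 1 coda /bl/ has 2 consonants (> 1) → not permitted
[ltab.beln] — violates constraint 2: syllable 2 coda /ln/ has 2 consonants (> 1) → not permitted
[bben] — σ1 onset /bb/ (2C), coda /n/ ok → permitted
[dbenl] — violates constraint 2: syllable 1 coda /nl/ has 2 consonants (> 1) → not permitted
[nbta] — violates constraint 3: syllable 1 onset /nbt/ has 3 consonants (> 2) → not permitted
[kfte] — violates constraint 3: syllable 1 onset /kft/ has 3 consonants (> 2) → not permitted
[duf] — violates constraint 1: syllable 1 coda contains /f/, which is not a licensed coda consonant → not permitted
Permitted: [bben] → 1.

1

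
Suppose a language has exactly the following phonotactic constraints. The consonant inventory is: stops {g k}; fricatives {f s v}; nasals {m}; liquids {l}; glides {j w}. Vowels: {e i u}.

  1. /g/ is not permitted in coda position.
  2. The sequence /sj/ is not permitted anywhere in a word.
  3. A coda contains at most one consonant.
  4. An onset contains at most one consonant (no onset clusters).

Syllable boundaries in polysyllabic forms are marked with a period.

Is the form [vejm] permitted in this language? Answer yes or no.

[vejm] — violates constraint 3: syllable 1 coda /jm/ has 2 consonants (> 1) → not permitted

no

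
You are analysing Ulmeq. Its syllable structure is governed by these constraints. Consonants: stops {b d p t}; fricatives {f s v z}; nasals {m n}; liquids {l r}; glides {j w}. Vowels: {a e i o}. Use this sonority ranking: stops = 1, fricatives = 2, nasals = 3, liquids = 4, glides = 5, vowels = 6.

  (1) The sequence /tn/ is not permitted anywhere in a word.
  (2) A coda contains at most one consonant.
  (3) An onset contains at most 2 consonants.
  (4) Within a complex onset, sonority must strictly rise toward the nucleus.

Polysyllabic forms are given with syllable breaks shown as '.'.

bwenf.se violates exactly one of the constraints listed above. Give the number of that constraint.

bwenf.se: syllable 1 coda /nf/ has 2 consonants (> 1).
This is a violation of constraint 2: "A coda contains at most one consonant."
The remaining constraints (1, 3, 4) are satisfied.

2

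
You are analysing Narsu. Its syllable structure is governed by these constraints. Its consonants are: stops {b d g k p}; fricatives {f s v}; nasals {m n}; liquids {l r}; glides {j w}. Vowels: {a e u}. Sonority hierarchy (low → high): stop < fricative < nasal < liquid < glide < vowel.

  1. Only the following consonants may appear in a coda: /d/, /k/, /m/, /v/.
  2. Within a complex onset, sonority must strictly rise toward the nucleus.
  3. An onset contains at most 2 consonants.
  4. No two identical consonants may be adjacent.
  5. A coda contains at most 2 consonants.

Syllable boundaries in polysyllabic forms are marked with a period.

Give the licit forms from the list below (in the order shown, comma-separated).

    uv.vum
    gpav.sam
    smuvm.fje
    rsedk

smuvm.fje

uv.vum — violates constraint 4: adjacent identical consonants /vv/ → illicit
gpav.sam — violates constraint 2: syllable 1 onset /gp/: /g/ (stop, 1) → /p/ (stop, 1) does not rise → illicit
smuvm.fje — σ1 onset /sm/ (2→3 rises), coda /vm/ (2C) ok; σ2 onset /fj/ (2→5 rises), coda /∅/ ok → licit
rsedk — violates constraint 2: syllable 1 onset /rs/: /r/ (liquid, 4) → /s/ (fricative, 2) does not rise → illicit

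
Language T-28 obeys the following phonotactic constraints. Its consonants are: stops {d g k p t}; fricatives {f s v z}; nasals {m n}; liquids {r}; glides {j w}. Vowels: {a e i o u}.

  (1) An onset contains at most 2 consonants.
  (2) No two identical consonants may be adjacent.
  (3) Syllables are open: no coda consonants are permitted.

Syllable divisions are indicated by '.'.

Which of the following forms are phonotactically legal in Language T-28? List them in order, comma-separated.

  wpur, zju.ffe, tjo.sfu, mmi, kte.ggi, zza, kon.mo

wpur — violates constraint 3: syllable 1 coda /r/ has 1 consonant (> 0) → phonotactically illegal
zju.ffe — violates constraint 2: adjacent identical consonants /ff/ → phonotactically illegal
tjo.sfu — σ1 onset /tj/ (2C), coda /∅/ ok; σ2 onset /sf/ (2C), coda /∅/ ok → phonotactically legal
mmi — violates constraint 2: adjacent identical consonants /mm/ → phonotactically illegal
kte.ggi — violates constraint 2: adjacent identical consonants /gg/ → phonotactically illegal
zza — violates constraint 2: adjacent identical consonants /zz/ → phonotactically illegal
kon.mo — violates constraint 3: syllable 1 coda /n/ has 1 consonant (> 0) → phonotactically illegal

tjo.sfu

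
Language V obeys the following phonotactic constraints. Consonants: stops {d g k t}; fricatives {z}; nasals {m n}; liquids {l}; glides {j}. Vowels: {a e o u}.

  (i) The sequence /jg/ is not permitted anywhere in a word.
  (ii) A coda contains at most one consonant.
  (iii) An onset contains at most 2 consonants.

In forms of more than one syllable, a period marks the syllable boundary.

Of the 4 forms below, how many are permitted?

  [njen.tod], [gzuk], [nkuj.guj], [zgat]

3

[njen.tod] — σ1 onset /nj/ (2C), coda /n/ ok; σ2 onset /t/, coda /d/ ok → permitted
[gzuk] — σ1 onset /gz/ (2C), coda /k/ ok → permitted
[nkuj.guj] — violates constraint (i): contains banned sequence /jg/ → not permitted
[zgat] — σ1 onset /zg/ (2C), coda /t/ ok → permitted
Permitted: [njen.tod], [gzuk], [zgat] → 3.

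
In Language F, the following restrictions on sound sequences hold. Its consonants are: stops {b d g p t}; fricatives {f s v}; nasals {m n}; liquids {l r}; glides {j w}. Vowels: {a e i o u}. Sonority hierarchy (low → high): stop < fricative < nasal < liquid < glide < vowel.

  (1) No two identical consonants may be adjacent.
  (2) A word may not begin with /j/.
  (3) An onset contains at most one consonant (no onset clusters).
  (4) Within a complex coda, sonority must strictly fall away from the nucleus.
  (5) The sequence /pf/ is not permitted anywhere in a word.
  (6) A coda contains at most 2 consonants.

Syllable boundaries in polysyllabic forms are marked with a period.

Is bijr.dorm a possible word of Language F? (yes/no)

yes

bijr.dorm — σ1 onset /b/, coda /jr/ (5→4 falls) ok; σ2 onset /d/, coda /rm/ (4→3 falls) ok → phonotactically legal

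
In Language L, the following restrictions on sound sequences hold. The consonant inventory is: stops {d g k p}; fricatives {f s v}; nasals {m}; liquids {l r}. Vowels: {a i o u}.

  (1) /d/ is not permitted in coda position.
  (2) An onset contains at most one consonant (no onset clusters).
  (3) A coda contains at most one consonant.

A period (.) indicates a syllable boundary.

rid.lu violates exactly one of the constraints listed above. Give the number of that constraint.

rid.lu: syllable 1 coda contains /d/.
This is a violation of constraint 1: "/d/ is not permitted in coda position."
The remaining constraints (2, 3) are satisfied.

1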